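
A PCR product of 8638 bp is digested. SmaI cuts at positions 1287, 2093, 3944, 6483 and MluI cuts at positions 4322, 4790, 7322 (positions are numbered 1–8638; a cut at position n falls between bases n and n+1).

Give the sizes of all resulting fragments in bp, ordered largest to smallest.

Combined cut positions (sorted): 1287, 2093, 3944, 4322, 4790, 6483, 7322.
Linear molecule, 7 cuts → 8 fragments:
  1287 − 0 = 1287 bp
  2093 − 1287 = 806 bp
  3944 − 2093 = 1851 bp
  4322 − 3944 = 378 bp
  4790 − 4322 = 468 bp
  6483 − 4790 = 1693 bp
  7322 − 6483 = 839 bp
  8638 − 7322 = 1316 bp
Sorted largest to smallest: 1851, 1693, 1316, 1287, 839, 806, 468, 378 bp.

1851, 1693, 1316, 1287, 839, 806, 468, 378 bp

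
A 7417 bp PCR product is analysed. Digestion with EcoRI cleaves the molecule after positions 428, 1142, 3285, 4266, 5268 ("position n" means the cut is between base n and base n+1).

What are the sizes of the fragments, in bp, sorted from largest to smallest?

2149, 2143, 1002, 981, 714, 428 bp

Linear molecule, 5 cuts → 6 fragments:
  428 − 0 = 428 bp
  1142 − 428 = 714 bp
  3285 − 1142 = 2143 bp
  4266 − 3285 = 981 bp
  5268 − 4266 = 1002 bp
  7417 − 5268 = 2149 bp
Sorted largest to smallest: 2149, 2143, 1002, 981, 714, 428 bp.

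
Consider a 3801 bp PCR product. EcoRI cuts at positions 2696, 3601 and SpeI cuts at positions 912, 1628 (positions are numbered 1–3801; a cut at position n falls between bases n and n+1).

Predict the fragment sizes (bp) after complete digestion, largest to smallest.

1068, 912, 905, 716, 200 bp

Combined cut positions (sorted): 912, 1628, 2696, 3601.
Linear molecule, 4 cuts → 5 fragments:
  912 − 0 = 912 bp
  1628 − 912 = 716 bp
  2696 − 1628 = 1068 bp
  3601 − 2696 = 905 bp
  3801 − 3601 = 200 bp
Sorted largest to smallest: 1068, 912, 905, 716, 200 bp.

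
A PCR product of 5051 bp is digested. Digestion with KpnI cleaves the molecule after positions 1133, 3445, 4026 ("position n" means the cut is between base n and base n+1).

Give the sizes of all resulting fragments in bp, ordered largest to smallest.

2312, 1133, 1025, 581 bp

Linear molecule, 3 cuts → 4 fragments:
  1133 − 0 = 1133 bp
  3445 − 1133 = 2312 bp
  4026 − 3445 = 581 bp
  5051 − 4026 = 1025 bp
Sorted largest to smallest: 2312, 1133, 1025, 581 bp.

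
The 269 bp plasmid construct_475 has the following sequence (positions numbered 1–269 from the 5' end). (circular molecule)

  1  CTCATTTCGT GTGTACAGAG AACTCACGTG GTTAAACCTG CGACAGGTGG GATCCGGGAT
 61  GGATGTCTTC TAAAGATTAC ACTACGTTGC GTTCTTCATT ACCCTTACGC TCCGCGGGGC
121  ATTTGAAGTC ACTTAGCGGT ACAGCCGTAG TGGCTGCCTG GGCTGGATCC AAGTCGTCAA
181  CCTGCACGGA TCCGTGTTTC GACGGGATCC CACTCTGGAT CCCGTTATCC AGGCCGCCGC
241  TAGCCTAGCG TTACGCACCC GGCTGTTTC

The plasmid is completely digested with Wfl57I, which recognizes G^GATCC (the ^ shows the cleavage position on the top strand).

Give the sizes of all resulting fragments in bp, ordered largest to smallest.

115, 102, 23, 17, 12 bp

Wfl57I sites (GGATCC) start at positions 50, 165, 188, 205, 217.
Wfl57I cuts after the first base of each site, so after positions 50, 165, 188, 205, 217.
Circular molecule, 5 cuts → 5 fragments:
  51–165 → 115 bp
  166–188 → 23 bp
  189–205 → 17 bp
  206–217 → 12 bp
  218–269 then 1–50 → 52 + 50 = 102 bp
Sorted largest to smallest: 115, 102, 23, 17, 12 bp.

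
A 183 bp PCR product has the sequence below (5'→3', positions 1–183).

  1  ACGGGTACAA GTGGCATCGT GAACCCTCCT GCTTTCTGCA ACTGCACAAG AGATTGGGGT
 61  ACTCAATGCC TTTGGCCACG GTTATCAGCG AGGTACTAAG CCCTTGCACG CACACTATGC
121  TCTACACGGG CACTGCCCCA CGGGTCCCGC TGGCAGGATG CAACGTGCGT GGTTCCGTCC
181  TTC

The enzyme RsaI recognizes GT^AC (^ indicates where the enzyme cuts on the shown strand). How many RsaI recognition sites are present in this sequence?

GTAC occurs starting at positions 5, 59, 93.
RsaI cuts at 3 sites.

3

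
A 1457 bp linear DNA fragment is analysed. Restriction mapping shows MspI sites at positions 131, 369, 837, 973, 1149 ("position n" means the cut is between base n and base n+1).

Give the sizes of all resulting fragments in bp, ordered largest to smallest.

Linear molecule, 5 cuts → 6 fragments:
  131 − 0 = 131 bp
  369 − 131 = 238 bp
  837 − 369 = 468 bp
  973 − 837 = 136 bp
  1149 − 973 = 176 bp
  1457 − 1149 = 308 bp
Sorted largest to smallest: 468, 308, 238, 176, 136, 131 bp.

468, 308, 238, 176, 136, 131 bp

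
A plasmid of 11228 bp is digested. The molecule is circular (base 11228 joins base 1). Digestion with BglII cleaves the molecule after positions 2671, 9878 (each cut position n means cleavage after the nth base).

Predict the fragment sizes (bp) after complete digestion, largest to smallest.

Circular molecule, 2 cuts → 2 fragments:
  9878 − 2671 = 7207 bp
  wrap: 11228 − 9878 + 2671 = 4021 bp
Sorted largest to smallest: 7207, 4021 bp.

7207, 4021 bp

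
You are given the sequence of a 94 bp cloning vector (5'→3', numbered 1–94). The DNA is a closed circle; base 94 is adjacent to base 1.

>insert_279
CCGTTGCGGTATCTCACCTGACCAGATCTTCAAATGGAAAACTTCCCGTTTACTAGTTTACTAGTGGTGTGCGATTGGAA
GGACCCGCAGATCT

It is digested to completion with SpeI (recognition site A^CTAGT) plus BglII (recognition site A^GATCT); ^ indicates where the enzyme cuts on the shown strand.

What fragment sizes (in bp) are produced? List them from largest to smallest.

SpeI sites (ACTAGT) start at positions 52, 60.
SpeI cuts after the first base of each site, so after positions 52, 60.
BglII sites (AGATCT) start at positions 24, 89.
BglII cuts after the first base of each site, so after positions 24, 89.
Combined cut positions: 24, 52, 60, 89.
Circular molecule, 4 cuts → 4 fragments:
  25–52 → 28 bp
  53–60 → 8 bp
  61–89 → 29 bp
  90–94 then 1–24 → 5 + 24 = 29 bp
Sorted largest to smallest: 29, 29, 28, 8 bp.

29, 29, 28, 8 bp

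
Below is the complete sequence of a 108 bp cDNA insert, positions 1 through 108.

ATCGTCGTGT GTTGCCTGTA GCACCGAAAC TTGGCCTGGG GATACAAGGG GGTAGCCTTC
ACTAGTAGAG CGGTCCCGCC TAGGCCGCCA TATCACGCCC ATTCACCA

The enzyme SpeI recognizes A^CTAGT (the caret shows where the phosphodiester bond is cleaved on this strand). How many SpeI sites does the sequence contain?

1

ACTAGT occurs starting at position 61.
SpeI cuts at 1 site.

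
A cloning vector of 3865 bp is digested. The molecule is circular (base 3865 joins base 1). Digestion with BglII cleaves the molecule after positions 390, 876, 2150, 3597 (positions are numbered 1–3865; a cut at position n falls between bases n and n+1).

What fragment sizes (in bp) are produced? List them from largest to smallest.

1447, 1274, 658, 486 bp

Circular molecule, 4 cuts → 4 fragments:
  876 − 390 = 486 bp
  2150 − 876 = 1274 bp
  3597 − 2150 = 1447 bp
  wrap: 3865 − 3597 + 390 = 658 bp
Sorted largest to smallest: 1447, 1274, 658, 486 bp.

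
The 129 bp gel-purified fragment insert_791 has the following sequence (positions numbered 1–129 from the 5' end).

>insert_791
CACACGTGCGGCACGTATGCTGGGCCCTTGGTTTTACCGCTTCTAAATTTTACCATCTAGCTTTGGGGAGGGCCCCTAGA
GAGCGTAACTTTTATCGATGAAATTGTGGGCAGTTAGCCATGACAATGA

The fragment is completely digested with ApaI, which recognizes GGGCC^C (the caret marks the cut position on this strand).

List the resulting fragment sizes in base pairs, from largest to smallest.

ApaI sites (GGGCCC) start at positions 22, 70.
ApaI cuts after base 5 of each site (before the last base), so after positions 26, 74.
Linear molecule, 2 cuts → 3 fragments:
  1–26 → 26 bp
  27–74 → 48 bp
  75–129 → 55 bp
Sorted largest to smallest: 55, 48, 26 bp.

55, 48, 26 bp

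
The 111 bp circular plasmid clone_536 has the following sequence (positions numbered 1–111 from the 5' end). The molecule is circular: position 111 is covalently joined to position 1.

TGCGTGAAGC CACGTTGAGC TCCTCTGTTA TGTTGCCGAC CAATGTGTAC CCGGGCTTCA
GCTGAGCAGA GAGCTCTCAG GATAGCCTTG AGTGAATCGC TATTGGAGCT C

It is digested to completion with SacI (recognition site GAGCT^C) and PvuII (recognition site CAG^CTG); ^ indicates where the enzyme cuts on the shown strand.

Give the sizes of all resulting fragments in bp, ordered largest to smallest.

40, 35, 22, 14 bp

SacI sites (GAGCTC) start at positions 17, 71, 106.
SacI cuts after base 5 of each site (before the last base), so after positions 21, 75, 110.
The PvuII site (CAGCTG) starts at position 59.
PvuII cuts after base 3 of each site, so after position 61.
Combined cut positions: 21, 61, 75, 110.
Circular molecule, 4 cuts → 4 fragments:
  22–61 → 40 bp
  62–75 → 14 bp
  76–110 → 35 bp
  111–111 then 1–21 → 1 + 21 = 22 bp
Sorted largest to smallest: 40, 35, 22, 14 bp.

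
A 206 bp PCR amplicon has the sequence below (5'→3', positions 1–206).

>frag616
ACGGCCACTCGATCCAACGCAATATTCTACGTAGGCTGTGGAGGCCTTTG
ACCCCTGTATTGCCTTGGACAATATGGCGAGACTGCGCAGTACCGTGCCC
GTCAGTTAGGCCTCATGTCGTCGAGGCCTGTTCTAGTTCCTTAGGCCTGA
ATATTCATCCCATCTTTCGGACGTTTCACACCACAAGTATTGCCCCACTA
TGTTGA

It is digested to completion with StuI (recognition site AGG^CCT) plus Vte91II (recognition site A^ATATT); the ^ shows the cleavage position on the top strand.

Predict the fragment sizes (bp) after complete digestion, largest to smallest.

StuI sites (AGGCCT) start at positions 42, 108, 124, 143.
StuI cuts after base 3 of each site, so after positions 44, 110, 126, 145.
Vte91II sites (AATATT) start at positions 21, 150.
Vte91II cuts after the first base of each site, so after positions 21, 150.
Combined cut positions: 21, 44, 110, 126, 145, 150.
Linear molecule, 6 cuts → 7 fragments:
  1–21 → 21 bp
  22–44 → 23 bp
  45–110 → 66 bp
  111–126 → 16 bp
  127–145 → 19 bp
  146–150 → 5 bp
  151–206 → 56 bp
Sorted largest to smallest: 66, 56, 23, 21, 19, 16, 5 bp.

66, 56, 23, 21, 19, 16, 5 bp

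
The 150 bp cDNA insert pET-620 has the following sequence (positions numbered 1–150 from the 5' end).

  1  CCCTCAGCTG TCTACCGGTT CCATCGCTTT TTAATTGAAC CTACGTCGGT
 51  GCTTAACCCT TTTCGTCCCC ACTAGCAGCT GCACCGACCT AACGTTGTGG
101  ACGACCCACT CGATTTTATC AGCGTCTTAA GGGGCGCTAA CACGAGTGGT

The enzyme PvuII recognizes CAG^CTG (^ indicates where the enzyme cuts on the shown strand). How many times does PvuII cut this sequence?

CAGCTG occurs starting at positions 5, 76.
PvuII cuts at 2 sites.

2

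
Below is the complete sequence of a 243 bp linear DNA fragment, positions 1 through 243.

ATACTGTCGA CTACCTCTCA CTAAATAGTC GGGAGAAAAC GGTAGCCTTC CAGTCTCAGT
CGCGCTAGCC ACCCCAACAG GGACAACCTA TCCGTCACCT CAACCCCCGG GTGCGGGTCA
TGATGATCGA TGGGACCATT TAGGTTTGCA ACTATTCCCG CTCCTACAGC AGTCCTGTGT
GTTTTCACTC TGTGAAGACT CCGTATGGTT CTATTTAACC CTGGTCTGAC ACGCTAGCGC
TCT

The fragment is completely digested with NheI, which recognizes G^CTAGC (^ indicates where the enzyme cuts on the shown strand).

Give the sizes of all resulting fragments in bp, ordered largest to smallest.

NheI sites (GCTAGC) start at positions 64, 233.
NheI cuts after the first base of each site, so after positions 64, 233.
Linear molecule, 2 cuts → 3 fragments:
  1–64 → 64 bp
  65–233 → 169 bp
  234–243 → 10 bp
Sorted largest to smallest: 169, 64, 10 bp.

169, 64, 10 bp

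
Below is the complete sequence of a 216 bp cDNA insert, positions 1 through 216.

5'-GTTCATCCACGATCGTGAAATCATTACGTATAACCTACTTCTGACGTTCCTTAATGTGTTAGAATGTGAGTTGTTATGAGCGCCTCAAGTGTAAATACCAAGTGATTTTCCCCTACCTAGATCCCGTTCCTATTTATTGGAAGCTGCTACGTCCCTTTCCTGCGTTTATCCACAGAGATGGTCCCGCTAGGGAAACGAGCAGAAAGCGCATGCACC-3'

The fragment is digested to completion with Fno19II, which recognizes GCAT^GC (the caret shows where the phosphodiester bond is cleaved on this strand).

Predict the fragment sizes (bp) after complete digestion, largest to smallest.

211, 5 bp

The Fno19II site (GCATGC) starts at position 208.
Fno19II cuts after base 4 of each site, so after position 211.
Linear molecule, 1 cut → 2 fragments:
  1–211 → 211 bp
  212–216 → 5 bp
Sorted largest to smallest: 211, 5 bp.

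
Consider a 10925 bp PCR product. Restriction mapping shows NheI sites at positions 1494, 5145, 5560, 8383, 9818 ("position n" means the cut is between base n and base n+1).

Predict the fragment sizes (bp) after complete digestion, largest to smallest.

Linear molecule, 5 cuts → 6 fragments:
  1494 − 0 = 1494 bp
  5145 − 1494 = 3651 bp
  5560 − 5145 = 415 bp
  8383 − 5560 = 2823 bp
  9818 − 8383 = 1435 bp
  10925 − 9818 = 1107 bp
Sorted largest to smallest: 3651, 2823, 1494, 1435, 1107, 415 bp.

3651, 2823, 1494, 1435, 1107, 415 bp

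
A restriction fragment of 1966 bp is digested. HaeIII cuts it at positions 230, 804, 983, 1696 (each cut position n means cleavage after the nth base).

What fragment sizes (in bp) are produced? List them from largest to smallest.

Linear molecule, 4 cuts → 5 fragments:
  230 − 0 = 230 bp
  804 − 230 = 574 bp
  983 − 804 = 179 bp
  1696 − 983 = 713 bp
  1966 − 1696 = 270 bp
Sorted largest to smallest: 713, 574, 270, 230, 179 bp.

713, 574, 270, 230, 179 bp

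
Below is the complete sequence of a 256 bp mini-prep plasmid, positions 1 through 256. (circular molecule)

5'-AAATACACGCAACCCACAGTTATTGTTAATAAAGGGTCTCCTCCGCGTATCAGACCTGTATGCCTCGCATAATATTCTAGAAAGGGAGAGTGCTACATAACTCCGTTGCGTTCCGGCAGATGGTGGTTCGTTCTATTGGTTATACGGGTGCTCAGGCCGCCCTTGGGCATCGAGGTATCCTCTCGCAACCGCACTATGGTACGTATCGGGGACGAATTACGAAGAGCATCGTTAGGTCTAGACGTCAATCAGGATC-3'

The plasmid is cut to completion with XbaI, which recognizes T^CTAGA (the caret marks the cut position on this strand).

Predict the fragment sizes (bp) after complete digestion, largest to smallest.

161, 95 bp

XbaI sites (TCTAGA) start at positions 76, 237.
XbaI cuts after the first base of each site, so after positions 76, 237.
Circular molecule, 2 cuts → 2 fragments:
  77–237 → 161 bp
  238–256 then 1–76 → 19 + 76 = 95 bp
Sorted largest to smallest: 161, 95 bp.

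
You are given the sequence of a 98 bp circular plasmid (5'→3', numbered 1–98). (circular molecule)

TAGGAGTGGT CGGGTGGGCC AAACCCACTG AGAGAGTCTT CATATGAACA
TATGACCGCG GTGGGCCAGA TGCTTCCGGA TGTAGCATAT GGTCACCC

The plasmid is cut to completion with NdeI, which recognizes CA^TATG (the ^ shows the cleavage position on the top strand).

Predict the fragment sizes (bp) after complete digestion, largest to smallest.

53, 37, 8 bp

NdeI sites (CATATG) start at positions 41, 49, 86.
NdeI cuts after base 2 of each site, so after positions 42, 50, 87.
Circular molecule, 3 cuts → 3 fragments:
  43–50 → 8 bp
  51–87 → 37 bp
  88–98 then 1–42 → 11 + 42 = 53 bp
Sorted largest to smallest: 53, 37, 8 bp.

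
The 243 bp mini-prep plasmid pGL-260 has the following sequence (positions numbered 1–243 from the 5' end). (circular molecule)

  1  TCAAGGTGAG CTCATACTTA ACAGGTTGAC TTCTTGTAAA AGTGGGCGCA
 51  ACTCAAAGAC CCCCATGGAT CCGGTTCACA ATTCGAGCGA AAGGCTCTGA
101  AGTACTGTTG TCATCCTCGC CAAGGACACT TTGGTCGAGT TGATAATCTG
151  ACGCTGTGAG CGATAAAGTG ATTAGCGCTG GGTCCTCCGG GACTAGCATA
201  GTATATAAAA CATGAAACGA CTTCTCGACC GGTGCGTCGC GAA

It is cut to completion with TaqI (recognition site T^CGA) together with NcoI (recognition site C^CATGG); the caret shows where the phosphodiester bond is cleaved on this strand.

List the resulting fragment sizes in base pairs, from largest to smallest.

TaqI sites (TCGA) start at positions 83, 135, 225.
TaqI cuts after the first base of each site, so after positions 83, 135, 225.
The NcoI site (CCATGG) starts at position 63.
NcoI cuts after the first base of each site, so after position 63.
Combined cut positions: 63, 83, 135, 225.
Circular molecule, 4 cuts → 4 fragments:
  64–83 → 20 bp
  84–135 → 52 bp
  136–225 → 90 bp
  226–243 then 1–63 → 18 + 63 = 81 bp
Sorted largest to smallest: 90, 81, 52, 20 bp.

90, 81, 52, 20 bp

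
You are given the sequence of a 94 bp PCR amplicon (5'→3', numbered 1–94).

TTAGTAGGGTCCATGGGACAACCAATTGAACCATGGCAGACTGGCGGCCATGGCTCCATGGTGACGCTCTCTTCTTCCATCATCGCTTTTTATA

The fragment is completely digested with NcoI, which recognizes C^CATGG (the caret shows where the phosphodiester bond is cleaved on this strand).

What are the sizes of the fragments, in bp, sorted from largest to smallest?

NcoI sites (CCATGG) start at positions 11, 31, 48, 56.
NcoI cuts after the first base of each site, so after positions 11, 31, 48, 56.
Linear molecule, 4 cuts → 5 fragments:
  1–11 → 11 bp
  12–31 → 20 bp
  32–48 → 17 bp
  49–56 → 8 bp
  57–94 → 38 bp
Sorted largest to smallest: 38, 20, 17, 11, 8 bp.

38, 20, 17, 11, 8 bp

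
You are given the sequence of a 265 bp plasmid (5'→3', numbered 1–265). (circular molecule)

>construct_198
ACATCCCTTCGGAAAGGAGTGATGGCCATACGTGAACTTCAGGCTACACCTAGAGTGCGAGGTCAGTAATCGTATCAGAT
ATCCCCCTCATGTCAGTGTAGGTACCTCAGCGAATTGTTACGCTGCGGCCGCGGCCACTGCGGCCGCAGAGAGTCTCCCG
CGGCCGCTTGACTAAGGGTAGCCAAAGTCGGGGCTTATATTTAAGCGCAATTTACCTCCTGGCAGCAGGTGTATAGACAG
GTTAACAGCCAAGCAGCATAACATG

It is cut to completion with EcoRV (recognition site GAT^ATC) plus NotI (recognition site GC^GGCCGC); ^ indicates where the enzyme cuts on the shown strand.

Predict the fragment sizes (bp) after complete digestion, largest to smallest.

184, 46, 20, 15 bp

The EcoRV site (GATATC) starts at position 78.
EcoRV cuts after base 3 of each site, so after position 80.
NotI sites (GCGGCCGC) start at positions 125, 140, 160.
NotI cuts after base 2 of each site, so after positions 126, 141, 161.
Combined cut positions: 80, 126, 141, 161.
Circular molecule, 4 cuts → 4 fragments:
  81–126 → 46 bp
  127–141 → 15 bp
  142–161 → 20 bp
  162–265 then 1–80 → 104 + 80 = 184 bp
Sorted largest to smallest: 184, 46, 20, 15 bp.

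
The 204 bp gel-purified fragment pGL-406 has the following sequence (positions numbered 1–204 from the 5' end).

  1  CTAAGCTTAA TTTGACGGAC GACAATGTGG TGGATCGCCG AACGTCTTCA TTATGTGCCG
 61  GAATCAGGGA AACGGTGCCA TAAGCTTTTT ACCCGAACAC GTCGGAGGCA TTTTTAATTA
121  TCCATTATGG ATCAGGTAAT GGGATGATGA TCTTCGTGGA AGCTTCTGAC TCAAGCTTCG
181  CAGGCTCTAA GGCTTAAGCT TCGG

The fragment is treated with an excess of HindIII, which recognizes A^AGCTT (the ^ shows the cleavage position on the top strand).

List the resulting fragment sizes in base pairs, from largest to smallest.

HindIII sites (AAGCTT) start at positions 3, 82, 160, 173, 196.
HindIII cuts after the first base of each site, so after positions 3, 82, 160, 173, 196.
Linear molecule, 5 cuts → 6 fragments:
  1–3 → 3 bp
  4–82 → 79 bp
  83–160 → 78 bp
  161–173 → 13 bp
  174–196 → 23 bp
  197–204 → 8 bp
Sorted largest to smallest: 79, 78, 23, 13, 8, 3 bp.

79, 78, 23, 13, 8, 3 bp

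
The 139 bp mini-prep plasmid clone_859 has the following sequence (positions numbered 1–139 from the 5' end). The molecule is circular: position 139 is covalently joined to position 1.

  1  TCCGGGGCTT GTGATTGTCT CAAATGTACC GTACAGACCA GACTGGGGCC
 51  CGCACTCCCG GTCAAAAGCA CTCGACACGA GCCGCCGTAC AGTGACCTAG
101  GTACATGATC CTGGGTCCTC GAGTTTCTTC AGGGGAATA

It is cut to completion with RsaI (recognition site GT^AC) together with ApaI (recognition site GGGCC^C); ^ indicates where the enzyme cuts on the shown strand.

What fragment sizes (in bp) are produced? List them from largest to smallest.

RsaI sites (GTAC) start at positions 26, 31, 87, 101.
RsaI cuts after base 2 of each site, so after positions 27, 32, 88, 102.
The ApaI site (GGGCCC) starts at position 46.
ApaI cuts after base 5 of each site (before the last base), so after position 50.
Combined cut positions: 27, 32, 50, 88, 102.
Circular molecule, 5 cuts → 5 fragments:
  28–32 → 5 bp
  33–50 → 18 bp
  51–88 → 38 bp
  89–102 → 14 bp
  103–139 then 1–27 → 37 + 27 = 64 bp
Sorted largest to smallest: 64, 38, 18, 14, 5 bp.

64, 38, 18, 14, 5 bp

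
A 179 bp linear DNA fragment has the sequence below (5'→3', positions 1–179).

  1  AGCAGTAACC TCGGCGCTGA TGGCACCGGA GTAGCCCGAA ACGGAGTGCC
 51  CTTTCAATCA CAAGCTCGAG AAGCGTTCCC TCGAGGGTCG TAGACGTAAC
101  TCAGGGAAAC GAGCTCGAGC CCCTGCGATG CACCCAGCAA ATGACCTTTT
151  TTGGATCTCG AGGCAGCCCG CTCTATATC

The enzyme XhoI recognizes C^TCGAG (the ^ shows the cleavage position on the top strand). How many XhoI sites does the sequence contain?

CTCGAG occurs starting at positions 65, 80, 114, 157.
XhoI cuts at 4 sites.

4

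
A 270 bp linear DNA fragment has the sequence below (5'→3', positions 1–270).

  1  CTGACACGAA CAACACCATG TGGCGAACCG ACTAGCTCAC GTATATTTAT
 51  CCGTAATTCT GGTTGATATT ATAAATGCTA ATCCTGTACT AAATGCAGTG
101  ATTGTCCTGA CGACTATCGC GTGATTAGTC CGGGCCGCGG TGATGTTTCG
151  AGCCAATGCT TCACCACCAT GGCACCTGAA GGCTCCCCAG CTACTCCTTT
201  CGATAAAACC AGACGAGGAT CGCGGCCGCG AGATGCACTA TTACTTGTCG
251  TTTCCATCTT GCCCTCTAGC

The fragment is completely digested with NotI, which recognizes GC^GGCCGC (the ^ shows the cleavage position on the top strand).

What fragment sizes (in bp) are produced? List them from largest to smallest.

The NotI site (GCGGCCGC) starts at position 222.
NotI cuts after base 2 of each site, so after position 223.
Linear molecule, 1 cut → 2 fragments:
  1–223 → 223 bp
  224–270 → 47 bp
Sorted largest to smallest: 223, 47 bp.

223, 47 bp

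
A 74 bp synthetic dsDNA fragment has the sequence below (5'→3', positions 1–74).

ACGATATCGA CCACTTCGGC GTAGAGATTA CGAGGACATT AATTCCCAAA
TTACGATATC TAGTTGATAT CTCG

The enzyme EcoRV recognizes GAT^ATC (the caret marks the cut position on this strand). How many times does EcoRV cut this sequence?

3

GATATC occurs starting at positions 3, 55, 66.
EcoRV cuts at 3 sites.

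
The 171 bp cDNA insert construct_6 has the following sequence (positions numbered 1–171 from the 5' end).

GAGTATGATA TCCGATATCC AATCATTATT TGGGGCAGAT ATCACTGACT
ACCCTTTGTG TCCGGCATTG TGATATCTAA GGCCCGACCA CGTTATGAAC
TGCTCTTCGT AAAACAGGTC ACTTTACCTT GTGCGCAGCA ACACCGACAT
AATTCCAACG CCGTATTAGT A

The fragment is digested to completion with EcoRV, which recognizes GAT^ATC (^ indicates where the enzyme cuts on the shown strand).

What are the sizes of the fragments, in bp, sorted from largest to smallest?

EcoRV sites (GATATC) start at positions 7, 14, 38, 72.
EcoRV cuts after base 3 of each site, so after positions 9, 16, 40, 74.
Linear molecule, 4 cuts → 5 fragments:
  1–9 → 9 bp
  10–16 → 7 bp
  17–40 → 24 bp
  41–74 → 34 bp
  75–171 → 97 bp
Sorted largest to smallest: 97, 34, 24, 9, 7 bp.

97, 34, 24, 9, 7 bp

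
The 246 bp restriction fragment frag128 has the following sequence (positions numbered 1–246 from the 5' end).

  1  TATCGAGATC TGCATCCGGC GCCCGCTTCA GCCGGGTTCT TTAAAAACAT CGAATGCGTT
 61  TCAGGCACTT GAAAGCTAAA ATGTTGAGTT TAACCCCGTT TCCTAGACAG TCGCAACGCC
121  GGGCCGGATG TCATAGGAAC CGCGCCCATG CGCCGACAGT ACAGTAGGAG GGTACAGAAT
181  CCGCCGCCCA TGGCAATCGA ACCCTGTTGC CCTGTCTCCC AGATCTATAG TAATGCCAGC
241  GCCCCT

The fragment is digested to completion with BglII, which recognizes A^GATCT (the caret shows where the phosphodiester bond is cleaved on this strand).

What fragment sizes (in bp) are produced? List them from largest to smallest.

BglII sites (AGATCT) start at positions 6, 221.
BglII cuts after the first base of each site, so after positions 6, 221.
Linear molecule, 2 cuts → 3 fragments:
  1–6 → 6 bp
  7–221 → 215 bp
  222–246 → 25 bp
Sorted largest to smallest: 215, 25, 6 bp.

215, 25, 6 bp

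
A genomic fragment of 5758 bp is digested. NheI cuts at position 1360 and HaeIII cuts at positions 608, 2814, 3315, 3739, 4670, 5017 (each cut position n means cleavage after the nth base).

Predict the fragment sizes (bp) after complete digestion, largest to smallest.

1454, 931, 752, 741, 608, 501, 424, 347 bp

Combined cut positions (sorted): 608, 1360, 2814, 3315, 3739, 4670, 5017.
Linear molecule, 7 cuts → 8 fragments:
  608 − 0 = 608 bp
  1360 − 608 = 752 bp
  2814 − 1360 = 1454 bp
  3315 − 2814 = 501 bp
  3739 − 3315 = 424 bp
  4670 − 3739 = 931 bp
  5017 − 4670 = 347 bp
  5758 − 5017 = 741 bp
Sorted largest to smallest: 1454, 931, 752, 741, 608, 501, 424, 347 bp.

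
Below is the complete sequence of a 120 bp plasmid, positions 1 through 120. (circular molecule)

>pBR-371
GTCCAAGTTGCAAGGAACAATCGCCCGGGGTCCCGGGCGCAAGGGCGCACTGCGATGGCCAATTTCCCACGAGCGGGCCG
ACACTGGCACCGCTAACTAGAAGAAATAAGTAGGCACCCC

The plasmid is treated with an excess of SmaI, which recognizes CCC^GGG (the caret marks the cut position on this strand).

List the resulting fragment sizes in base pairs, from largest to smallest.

SmaI sites (CCCGGG) start at positions 24, 32.
SmaI cuts after base 3 of each site, so after positions 26, 34.
Circular molecule, 2 cuts → 2 fragments:
  27–34 → 8 bp
  35–120 then 1–26 → 86 + 26 = 112 bp
Sorted largest to smallest: 112, 8 bp.

112, 8 bp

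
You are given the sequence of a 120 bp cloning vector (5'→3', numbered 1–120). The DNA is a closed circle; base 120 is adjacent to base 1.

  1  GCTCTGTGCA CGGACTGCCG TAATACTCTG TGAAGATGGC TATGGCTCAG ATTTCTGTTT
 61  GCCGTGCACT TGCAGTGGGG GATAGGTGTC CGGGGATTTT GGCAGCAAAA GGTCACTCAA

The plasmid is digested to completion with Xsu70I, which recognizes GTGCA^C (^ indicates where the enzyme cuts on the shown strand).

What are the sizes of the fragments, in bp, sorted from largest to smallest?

62, 58 bp

Xsu70I sites (GTGCAC) start at positions 6, 64.
Xsu70I cuts after base 5 of each site (before the last base), so after positions 10, 68.
Circular molecule, 2 cuts → 2 fragments:
  11–68 → 58 bp
  69–120 then 1–10 → 52 + 10 = 62 bp
Sorted largest to smallest: 62, 58 bp.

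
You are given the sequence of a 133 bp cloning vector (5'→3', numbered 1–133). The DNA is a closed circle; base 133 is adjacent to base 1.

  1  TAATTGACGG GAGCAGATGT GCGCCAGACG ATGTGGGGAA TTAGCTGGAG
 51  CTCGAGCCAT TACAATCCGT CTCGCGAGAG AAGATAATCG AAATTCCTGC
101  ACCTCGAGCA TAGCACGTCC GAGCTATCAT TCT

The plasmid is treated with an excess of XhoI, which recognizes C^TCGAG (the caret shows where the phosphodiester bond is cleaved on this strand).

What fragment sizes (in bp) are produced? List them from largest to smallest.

81, 52 bp

XhoI sites (CTCGAG) start at positions 51, 103.
XhoI cuts after the first base of each site, so after positions 51, 103.
Circular molecule, 2 cuts → 2 fragments:
  52–103 → 52 bp
  104–133 then 1–51 → 30 + 51 = 81 bp
Sorted largest to smallest: 81, 52 bp.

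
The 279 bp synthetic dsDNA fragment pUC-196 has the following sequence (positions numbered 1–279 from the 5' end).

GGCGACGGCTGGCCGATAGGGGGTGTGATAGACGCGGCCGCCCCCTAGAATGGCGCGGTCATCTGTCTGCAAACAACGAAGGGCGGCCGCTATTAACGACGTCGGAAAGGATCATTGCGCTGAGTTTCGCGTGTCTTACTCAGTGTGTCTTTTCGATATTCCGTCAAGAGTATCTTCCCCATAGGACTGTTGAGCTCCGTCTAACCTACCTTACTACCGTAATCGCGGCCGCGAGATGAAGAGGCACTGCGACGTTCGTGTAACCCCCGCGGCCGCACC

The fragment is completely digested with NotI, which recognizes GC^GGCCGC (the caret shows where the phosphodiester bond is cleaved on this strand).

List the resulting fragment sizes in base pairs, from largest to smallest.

142, 49, 44, 35, 9 bp

NotI sites (GCGGCCGC) start at positions 34, 83, 225, 269.
NotI cuts after base 2 of each site, so after positions 35, 84, 226, 270.
Linear molecule, 4 cuts → 5 fragments:
  1–35 → 35 bp
  36–84 → 49 bp
  85–226 → 142 bp
  227–270 → 44 bp
  271–279 → 9 bp
Sorted largest to smallest: 142, 49, 44, 35, 9 bp.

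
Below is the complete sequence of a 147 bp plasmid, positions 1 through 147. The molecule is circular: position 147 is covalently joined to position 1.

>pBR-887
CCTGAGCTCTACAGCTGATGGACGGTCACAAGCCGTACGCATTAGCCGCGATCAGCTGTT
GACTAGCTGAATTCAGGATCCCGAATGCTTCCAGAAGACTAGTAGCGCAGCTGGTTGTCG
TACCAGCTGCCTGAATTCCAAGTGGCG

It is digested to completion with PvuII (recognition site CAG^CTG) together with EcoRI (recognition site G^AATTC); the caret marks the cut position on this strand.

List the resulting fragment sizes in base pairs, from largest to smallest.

41, 41, 28, 16, 14, 7 bp

PvuII sites (CAGCTG) start at positions 12, 53, 108, 124.
PvuII cuts after base 3 of each site, so after positions 14, 55, 110, 126.
EcoRI sites (GAATTC) start at positions 69, 133.
EcoRI cuts after the first base of each site, so after positions 69, 133.
Combined cut positions: 14, 55, 69, 110, 126, 133.
Circular molecule, 6 cuts → 6 fragments:
  15–55 → 41 bp
  56–69 → 14 bp
  70–110 → 41 bp
  111–126 → 16 bp
  127–133 → 7 bp
  134–147 then 1–14 → 14 + 14 = 28 bp
Sorted largest to smallest: 41, 41, 28, 16, 14, 7 bp.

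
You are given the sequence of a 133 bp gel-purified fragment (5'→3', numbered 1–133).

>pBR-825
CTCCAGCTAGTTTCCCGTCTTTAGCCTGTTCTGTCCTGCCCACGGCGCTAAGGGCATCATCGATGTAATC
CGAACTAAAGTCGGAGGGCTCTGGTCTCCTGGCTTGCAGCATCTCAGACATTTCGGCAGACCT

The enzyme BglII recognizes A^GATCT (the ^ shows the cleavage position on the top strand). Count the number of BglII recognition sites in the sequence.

0

No occurrence of AGATCT is present in the sequence.
BglII does not cut: 0 sites.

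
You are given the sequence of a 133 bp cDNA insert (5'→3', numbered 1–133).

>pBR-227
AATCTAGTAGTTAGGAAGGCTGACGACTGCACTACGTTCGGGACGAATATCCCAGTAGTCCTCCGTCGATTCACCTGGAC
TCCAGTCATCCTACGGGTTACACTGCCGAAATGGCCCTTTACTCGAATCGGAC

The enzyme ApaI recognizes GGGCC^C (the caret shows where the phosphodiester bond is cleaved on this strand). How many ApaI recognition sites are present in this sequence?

No occurrence of GGGCCC is present in the sequence.
ApaI does not cut: 0 sites.

0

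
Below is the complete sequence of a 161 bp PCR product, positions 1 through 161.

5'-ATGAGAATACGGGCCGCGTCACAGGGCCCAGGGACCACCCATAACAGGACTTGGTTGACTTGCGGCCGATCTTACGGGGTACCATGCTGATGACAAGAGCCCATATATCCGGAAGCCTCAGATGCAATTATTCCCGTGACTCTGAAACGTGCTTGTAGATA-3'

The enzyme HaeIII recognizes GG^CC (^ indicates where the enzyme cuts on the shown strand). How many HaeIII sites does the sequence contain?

GGCC occurs starting at positions 12, 25, 64.
HaeIII cuts at 3 sites.

3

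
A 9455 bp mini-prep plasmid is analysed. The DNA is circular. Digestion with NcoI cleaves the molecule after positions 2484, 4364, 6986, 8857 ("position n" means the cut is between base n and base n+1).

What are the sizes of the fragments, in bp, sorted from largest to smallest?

Circular molecule, 4 cuts → 4 fragments:
  4364 − 2484 = 1880 bp
  6986 − 4364 = 2622 bp
  8857 − 6986 = 1871 bp
  wrap: 9455 − 8857 + 2484 = 3082 bp
Sorted largest to smallest: 3082, 2622, 1880, 1871 bp.

3082, 2622, 1880, 1871 bp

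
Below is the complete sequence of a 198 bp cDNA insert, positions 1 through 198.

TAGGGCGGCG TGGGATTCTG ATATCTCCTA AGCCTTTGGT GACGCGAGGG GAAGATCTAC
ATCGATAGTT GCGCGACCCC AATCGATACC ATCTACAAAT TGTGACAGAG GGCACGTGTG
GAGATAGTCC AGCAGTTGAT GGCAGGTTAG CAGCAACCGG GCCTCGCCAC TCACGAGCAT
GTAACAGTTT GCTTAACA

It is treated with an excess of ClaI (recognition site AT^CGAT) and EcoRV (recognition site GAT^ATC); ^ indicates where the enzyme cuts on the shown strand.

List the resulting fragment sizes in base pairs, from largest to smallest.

115, 40, 22, 21 bp

ClaI sites (ATCGAT) start at positions 61, 82.
ClaI cuts after base 2 of each site, so after positions 62, 83.
The EcoRV site (GATATC) starts at position 20.
EcoRV cuts after base 3 of each site, so after position 22.
Combined cut positions: 22, 62, 83.
Linear molecule, 3 cuts → 4 fragments:
  1–22 → 22 bp
  23–62 → 40 bp
  63–83 → 21 bp
  84–198 → 115 bp
Sorted largest to smallest: 115, 40, 22, 21 bp.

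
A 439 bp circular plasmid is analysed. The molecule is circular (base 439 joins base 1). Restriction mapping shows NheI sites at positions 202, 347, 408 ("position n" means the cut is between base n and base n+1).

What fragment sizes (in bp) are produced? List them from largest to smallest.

Circular molecule, 3 cuts → 3 fragments:
  347 − 202 = 145 bp
  408 − 347 = 61 bp
  wrap: 439 − 408 + 202 = 233 bp
Sorted largest to smallest: 233, 145, 61 bp.

233, 145, 61 bp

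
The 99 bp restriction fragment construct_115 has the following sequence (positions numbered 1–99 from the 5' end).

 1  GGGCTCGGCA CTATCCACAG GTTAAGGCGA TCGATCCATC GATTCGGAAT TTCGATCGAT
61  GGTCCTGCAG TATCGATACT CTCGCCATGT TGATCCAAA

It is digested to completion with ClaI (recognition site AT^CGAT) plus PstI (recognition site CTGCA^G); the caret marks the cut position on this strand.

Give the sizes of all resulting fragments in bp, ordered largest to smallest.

ClaI sites (ATCGAT) start at positions 30, 38, 55, 72.
ClaI cuts after base 2 of each site, so after positions 31, 39, 56, 73.
The PstI site (CTGCAG) starts at position 65.
PstI cuts after base 5 of each site (before the last base), so after position 69.
Combined cut positions: 31, 39, 56, 69, 73.
Linear molecule, 5 cuts → 6 fragments:
  1–31 → 31 bp
  32–39 → 8 bp
  40–56 → 17 bp
  57–69 → 13 bp
  70–73 → 4 bp
  74–99 → 26 bp
Sorted largest to smallest: 31, 26, 17, 13, 8, 4 bp.

31, 26, 17, 13, 8, 4 bp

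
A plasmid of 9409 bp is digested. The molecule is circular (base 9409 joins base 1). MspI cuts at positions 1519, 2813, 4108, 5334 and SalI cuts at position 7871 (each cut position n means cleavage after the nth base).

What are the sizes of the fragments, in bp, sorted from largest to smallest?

3057, 2537, 1295, 1294, 1226 bp

Combined cut positions (sorted): 1519, 2813, 4108, 5334, 7871.
Circular molecule, 5 cuts → 5 fragments:
  2813 − 1519 = 1294 bp
  4108 − 2813 = 1295 bp
  5334 − 4108 = 1226 bp
  7871 − 5334 = 2537 bp
  wrap: 9409 − 7871 + 1519 = 3057 bp
Sorted largest to smallest: 3057, 2537, 1295, 1294, 1226 bp.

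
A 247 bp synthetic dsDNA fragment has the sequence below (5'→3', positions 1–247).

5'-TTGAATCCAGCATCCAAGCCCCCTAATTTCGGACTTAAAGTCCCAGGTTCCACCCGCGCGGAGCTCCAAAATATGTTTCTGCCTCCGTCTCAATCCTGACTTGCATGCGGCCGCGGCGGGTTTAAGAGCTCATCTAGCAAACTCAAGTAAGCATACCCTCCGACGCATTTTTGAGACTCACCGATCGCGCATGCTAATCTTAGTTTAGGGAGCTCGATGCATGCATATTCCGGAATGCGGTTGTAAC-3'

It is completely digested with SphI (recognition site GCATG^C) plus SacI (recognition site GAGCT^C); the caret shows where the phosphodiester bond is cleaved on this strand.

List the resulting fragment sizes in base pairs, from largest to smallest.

65, 63, 42, 24, 23, 21, 9 bp

SphI sites (GCATGC) start at positions 103, 189, 219.
SphI cuts after base 5 of each site (before the last base), so after positions 107, 193, 223.
SacI sites (GAGCTC) start at positions 61, 126, 210.
SacI cuts after base 5 of each site (before the last base), so after positions 65, 130, 214.
Combined cut positions: 65, 107, 130, 193, 214, 223.
Linear molecule, 6 cuts → 7 fragments:
  1–65 → 65 bp
  66–107 → 42 bp
  108–130 → 23 bp
  131–193 → 63 bp
  194–214 → 21 bp
  215–223 → 9 bp
  224–247 → 24 bp
Sorted largest to smallest: 65, 63, 42, 24, 23, 21, 9 bp.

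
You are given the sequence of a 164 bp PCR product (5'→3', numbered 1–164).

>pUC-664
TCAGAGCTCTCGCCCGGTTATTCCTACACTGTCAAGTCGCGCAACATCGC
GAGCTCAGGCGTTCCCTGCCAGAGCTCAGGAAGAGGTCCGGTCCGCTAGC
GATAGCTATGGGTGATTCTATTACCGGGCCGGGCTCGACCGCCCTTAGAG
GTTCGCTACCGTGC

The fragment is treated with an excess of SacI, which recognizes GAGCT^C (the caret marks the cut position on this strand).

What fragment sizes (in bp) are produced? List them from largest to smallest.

SacI sites (GAGCTC) start at positions 4, 51, 72.
SacI cuts after base 5 of each site (before the last base), so after positions 8, 55, 76.
Linear molecule, 3 cuts → 4 fragments:
  1–8 → 8 bp
  9–55 → 47 bp
  56–76 → 21 bp
  77–164 → 88 bp
Sorted largest to smallest: 88, 47, 21, 8 bp.

88, 47, 21, 8 bp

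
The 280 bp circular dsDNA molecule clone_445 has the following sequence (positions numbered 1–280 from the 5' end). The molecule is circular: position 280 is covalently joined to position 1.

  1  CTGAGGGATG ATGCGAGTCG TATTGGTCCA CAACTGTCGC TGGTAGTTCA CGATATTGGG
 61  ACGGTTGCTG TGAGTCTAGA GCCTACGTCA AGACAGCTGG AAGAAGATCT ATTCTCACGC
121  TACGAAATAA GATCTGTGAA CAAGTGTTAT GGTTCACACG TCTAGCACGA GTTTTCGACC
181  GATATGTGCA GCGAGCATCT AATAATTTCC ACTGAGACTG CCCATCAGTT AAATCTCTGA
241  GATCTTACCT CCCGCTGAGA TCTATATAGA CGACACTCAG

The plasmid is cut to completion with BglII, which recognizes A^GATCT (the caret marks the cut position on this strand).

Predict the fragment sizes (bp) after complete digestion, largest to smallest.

BglII sites (AGATCT) start at positions 105, 130, 240, 258.
BglII cuts after the first base of each site, so after positions 105, 130, 240, 258.
Circular molecule, 4 cuts → 4 fragments:
  106–130 → 25 bp
  131–240 → 110 bp
  241–258 → 18 bp
  259–280 then 1–105 → 22 + 105 = 127 bp
Sorted largest to smallest: 127, 110, 25, 18 bp.

127, 110, 25, 18 bp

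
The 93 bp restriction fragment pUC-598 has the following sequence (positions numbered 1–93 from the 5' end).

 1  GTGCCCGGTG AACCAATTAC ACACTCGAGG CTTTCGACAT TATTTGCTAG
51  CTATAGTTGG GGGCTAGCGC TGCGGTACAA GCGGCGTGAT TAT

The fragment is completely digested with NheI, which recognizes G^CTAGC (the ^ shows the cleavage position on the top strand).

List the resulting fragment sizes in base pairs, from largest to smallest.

46, 30, 17 bp

NheI sites (GCTAGC) start at positions 46, 63.
NheI cuts after the first base of each site, so after positions 46, 63.
Linear molecule, 2 cuts → 3 fragments:
  1–46 → 46 bp
  47–63 → 17 bp
  64–93 → 30 bp
Sorted largest to smallest: 46, 30, 17 bp.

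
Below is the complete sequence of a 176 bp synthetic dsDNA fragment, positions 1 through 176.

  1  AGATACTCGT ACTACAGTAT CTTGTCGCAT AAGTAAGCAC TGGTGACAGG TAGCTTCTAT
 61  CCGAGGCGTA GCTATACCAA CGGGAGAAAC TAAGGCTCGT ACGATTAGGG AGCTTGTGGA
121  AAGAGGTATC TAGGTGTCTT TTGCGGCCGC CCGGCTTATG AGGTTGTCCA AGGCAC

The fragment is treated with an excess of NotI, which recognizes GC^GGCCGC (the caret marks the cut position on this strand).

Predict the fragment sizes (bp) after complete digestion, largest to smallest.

144, 32 bp

The NotI site (GCGGCCGC) starts at position 143.
NotI cuts after base 2 of each site, so after position 144.
Linear molecule, 1 cut → 2 fragments:
  1–144 → 144 bp
  145–176 → 32 bp
Sorted largest to smallest: 144, 32 bp.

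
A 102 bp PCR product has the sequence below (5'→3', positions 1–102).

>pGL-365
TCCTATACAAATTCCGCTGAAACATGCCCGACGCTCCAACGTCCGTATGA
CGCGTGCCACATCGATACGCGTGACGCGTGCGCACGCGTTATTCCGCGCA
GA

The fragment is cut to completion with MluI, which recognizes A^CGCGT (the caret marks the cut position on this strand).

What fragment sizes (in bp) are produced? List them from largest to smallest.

MluI sites (ACGCGT) start at positions 50, 67, 74, 84.
MluI cuts after the first base of each site, so after positions 50, 67, 74, 84.
Linear molecule, 4 cuts → 5 fragments:
  1–50 → 50 bp
  51–67 → 17 bp
  68–74 → 7 bp
  75–84 → 10 bp
  85–102 → 18 bp
Sorted largest to smallest: 50, 18, 17, 10, 7 bp.

50, 18, 17, 10, 7 bp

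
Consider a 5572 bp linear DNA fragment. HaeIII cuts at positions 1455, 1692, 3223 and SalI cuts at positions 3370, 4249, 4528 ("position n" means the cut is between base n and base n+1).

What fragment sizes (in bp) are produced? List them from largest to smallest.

Combined cut positions (sorted): 1455, 1692, 3223, 3370, 4249, 4528.
Linear molecule, 6 cuts → 7 fragments:
  1455 − 0 = 1455 bp
  1692 − 1455 = 237 bp
  3223 − 1692 = 1531 bp
  3370 − 3223 = 147 bp
  4249 − 3370 = 879 bp
  4528 − 4249 = 279 bp
  5572 − 4528 = 1044 bp
Sorted largest to smallest: 1531, 1455, 1044, 879, 279, 237, 147 bp.

1531, 1455, 1044, 879, 279, 237, 147 bp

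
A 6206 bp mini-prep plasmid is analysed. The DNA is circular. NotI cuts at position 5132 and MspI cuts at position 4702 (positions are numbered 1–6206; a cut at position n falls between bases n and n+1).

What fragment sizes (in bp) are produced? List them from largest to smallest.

Combined cut positions (sorted): 4702, 5132.
Circular molecule, 2 cuts → 2 fragments:
  5132 − 4702 = 430 bp
  wrap: 6206 − 5132 + 4702 = 5776 bp
Sorted largest to smallest: 5776, 430 bp.

5776, 430 bp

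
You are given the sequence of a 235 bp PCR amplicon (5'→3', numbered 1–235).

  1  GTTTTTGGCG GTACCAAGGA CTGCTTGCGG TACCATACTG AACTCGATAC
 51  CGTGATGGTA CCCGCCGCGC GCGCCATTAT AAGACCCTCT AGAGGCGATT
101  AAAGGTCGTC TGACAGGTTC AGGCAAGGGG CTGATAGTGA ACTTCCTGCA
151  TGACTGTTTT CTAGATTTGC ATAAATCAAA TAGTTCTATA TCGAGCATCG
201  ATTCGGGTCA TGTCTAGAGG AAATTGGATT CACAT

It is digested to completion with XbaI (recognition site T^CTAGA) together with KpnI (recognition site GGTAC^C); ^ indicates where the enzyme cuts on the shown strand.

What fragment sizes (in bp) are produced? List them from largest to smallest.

72, 53, 28, 27, 22, 19, 14 bp

XbaI sites (TCTAGA) start at positions 88, 160, 213.
XbaI cuts after the first base of each site, so after positions 88, 160, 213.
KpnI sites (GGTACC) start at positions 10, 29, 57.
KpnI cuts after base 5 of each site (before the last base), so after positions 14, 33, 61.
Combined cut positions: 14, 33, 61, 88, 160, 213.
Linear molecule, 6 cuts → 7 fragments:
  1–14 → 14 bp
  15–33 → 19 bp
  34–61 → 28 bp
  62–88 → 27 bp
  89–160 → 72 bp
  161–213 → 53 bp
  214–235 → 22 bp
Sorted largest to smallest: 72, 53, 28, 27, 22, 19, 14 bp.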